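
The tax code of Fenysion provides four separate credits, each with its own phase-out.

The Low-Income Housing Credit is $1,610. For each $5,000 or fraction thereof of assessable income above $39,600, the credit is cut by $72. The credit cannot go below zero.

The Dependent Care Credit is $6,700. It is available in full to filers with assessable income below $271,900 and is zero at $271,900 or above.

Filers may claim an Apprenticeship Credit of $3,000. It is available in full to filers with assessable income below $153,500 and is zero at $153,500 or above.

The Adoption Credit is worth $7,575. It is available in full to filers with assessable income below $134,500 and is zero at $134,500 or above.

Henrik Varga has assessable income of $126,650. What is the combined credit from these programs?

Low-Income Housing Credit: income exceeds $39,600 by $87,050, which is 18 full-or-partial $5,000 increments; reduction = 18 × $72 = $1,296, leaving $314.
Dependent Care Credit: $126,650 is below the $271,900 cutoff, so the full $6,700 applies.
Apprenticeship Credit: $126,650 is below the $153,500 cutoff, so the full $3,000 applies.
Adoption Credit: $126,650 is below the $134,500 cutoff, so the full $7,575 applies.
Total: $314 + $6,700 + $3,000 + $7,575 = $17,589.

$17,589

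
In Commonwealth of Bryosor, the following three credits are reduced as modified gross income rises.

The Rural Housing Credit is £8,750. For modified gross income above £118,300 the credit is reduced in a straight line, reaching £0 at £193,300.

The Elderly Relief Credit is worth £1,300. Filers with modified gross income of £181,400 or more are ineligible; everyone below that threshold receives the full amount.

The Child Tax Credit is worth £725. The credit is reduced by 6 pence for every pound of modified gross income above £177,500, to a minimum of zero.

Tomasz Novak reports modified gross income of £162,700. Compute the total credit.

Rural Housing Credit: £162,700 is £44,400 into a £75,000 phase-out range, leaving 30,600/75,000 of the credit: £8,750 × 30,600/75,000 = £3,570.
Elderly Relief Credit: £162,700 is below the £181,400 cutoff, so the full £1,300 applies.
Child Tax Credit: £162,700 is at or below the £177,500 threshold, so the full £725 applies.
Total: £3,570 + £1,300 + £725 = £5,595.

£5,595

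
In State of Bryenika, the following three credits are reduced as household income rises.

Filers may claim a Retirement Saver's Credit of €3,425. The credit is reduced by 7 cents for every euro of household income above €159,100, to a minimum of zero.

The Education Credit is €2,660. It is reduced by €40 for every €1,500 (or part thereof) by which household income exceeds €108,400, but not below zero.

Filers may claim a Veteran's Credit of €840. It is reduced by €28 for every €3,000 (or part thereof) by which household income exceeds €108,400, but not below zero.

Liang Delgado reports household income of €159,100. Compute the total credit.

Retirement Saver's Credit: €159,100 is at or below the €159,100 threshold, so the full €3,425 applies.
Education Credit: income exceeds €108,400 by €50,700, which is 34 full-or-partial €1,500 increments; reduction = 34 × €40 = €1,360, leaving €1,300.
Veteran's Credit: income exceeds €108,400 by €50,700, which is 17 full-or-partial €3,000 increments; reduction = 17 × €28 = €476, leaving €364.
Total: €3,425 + €1,300 + €364 = €5,089.

€5,089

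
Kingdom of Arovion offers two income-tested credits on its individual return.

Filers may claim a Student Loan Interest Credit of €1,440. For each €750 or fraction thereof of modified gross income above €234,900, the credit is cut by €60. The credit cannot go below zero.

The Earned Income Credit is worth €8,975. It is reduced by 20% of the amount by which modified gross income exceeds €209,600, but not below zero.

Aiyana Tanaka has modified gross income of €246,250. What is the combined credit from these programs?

Student Loan Interest Credit: income exceeds €234,900 by €11,350, which is 16 full-or-partial €750 increments; reduction = 16 × €60 = €960, leaving €480.
Earned Income Credit: 20% of the €36,650 excess over €209,600 is €7,330; credit = €8,975 − €7,330 = €1,645.
Total: €480 + €1,645 = €2,125.

€2,125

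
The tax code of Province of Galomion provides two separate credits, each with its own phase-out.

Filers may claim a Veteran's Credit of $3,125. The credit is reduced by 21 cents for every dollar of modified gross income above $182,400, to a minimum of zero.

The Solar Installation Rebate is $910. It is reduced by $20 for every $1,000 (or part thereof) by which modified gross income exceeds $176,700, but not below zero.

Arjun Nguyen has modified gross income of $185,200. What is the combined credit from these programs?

$3,267

Veteran's Credit: 21% of the $2,800 excess over $182,400 is $588; credit = $3,125 − $588 = $2,537.
Solar Installation Rebate: income exceeds $176,700 by $8,500, which is 9 full-or-partial $1,000 increments; reduction = 9 × $20 = $180, leaving $730.
Total: $2,537 + $730 = $3,267.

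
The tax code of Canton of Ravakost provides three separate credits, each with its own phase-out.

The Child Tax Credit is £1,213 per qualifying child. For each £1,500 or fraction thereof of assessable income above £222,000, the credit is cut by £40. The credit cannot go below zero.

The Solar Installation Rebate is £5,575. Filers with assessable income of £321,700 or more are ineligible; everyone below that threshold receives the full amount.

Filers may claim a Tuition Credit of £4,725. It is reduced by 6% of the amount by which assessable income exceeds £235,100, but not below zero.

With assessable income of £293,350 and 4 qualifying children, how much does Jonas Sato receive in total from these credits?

Child Tax Credit: base = 4 × £1,213 = £4,852. income exceeds £222,000 by £71,350, which is 48 full-or-partial £1,500 increments; reduction = 48 × £40 = £1,920, leaving £2,932.
Solar Installation Rebate: £293,350 is below the £321,700 cutoff, so the full £5,575 applies.
Tuition Credit: 6% of the £58,250 excess over £235,100 is £3,495; credit = £4,725 − £3,495 = £1,230.
Total: £2,932 + £5,575 + £1,230 = £9,737.

£9,737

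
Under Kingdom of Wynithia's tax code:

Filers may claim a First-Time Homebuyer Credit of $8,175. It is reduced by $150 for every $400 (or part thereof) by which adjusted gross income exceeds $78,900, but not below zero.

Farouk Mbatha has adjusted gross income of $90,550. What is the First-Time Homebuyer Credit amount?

First-Time Homebuyer Credit: income exceeds $78,900 by $11,650, which is 30 full-or-partial $400 increments; reduction = 30 × $150 = $4,500, leaving $3,675.

$3,675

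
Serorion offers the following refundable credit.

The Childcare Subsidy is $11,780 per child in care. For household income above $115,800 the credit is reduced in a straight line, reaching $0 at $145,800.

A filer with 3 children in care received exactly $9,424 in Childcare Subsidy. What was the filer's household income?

$137,800

Full credit = 3 × $11,780 = $35,340.
$9,424 is 9,424/35,340 of the full $35,340, so 25,916/35,340 of the $30,000 range has been used: income = $115,800 + $30,000 × 25,916/35,340 = $137,800.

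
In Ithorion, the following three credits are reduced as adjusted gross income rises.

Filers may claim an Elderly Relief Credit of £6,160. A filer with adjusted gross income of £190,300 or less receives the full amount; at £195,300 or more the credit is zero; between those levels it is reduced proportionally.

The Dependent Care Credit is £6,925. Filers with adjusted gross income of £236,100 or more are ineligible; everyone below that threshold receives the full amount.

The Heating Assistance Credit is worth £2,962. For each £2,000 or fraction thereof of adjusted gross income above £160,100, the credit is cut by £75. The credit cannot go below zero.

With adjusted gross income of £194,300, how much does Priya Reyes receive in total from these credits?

£9,769

Elderly Relief Credit: £194,300 is £4,000 into a £5,000 phase-out range, leaving 1,000/5,000 of the credit: £6,160 × 1,000/5,000 = £1,232.
Dependent Care Credit: £194,300 is below the £236,100 cutoff, so the full £6,925 applies.
Heating Assistance Credit: income exceeds £160,100 by £34,200, which is 18 full-or-partial £2,000 increments; reduction = 18 × £75 = £1,350, leaving £1,612.
Total: £1,232 + £6,925 + £1,612 = £9,769.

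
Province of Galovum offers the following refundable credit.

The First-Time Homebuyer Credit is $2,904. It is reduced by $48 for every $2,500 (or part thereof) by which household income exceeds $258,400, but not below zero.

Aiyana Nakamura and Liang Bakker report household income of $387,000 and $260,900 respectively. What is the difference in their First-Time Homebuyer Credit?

Aiyana ($387,000): First-Time Homebuyer Credit: income exceeds $258,400 by $128,600, which is 52 full-or-partial $2,500 increments; reduction = 52 × $48 = $2,496, leaving $408.
Liang ($260,900): First-Time Homebuyer Credit: income exceeds $258,400 by $2,500, which is 1 full-or-partial $2,500 increment; reduction = 1 × $48 = $48, leaving $2,856.
Difference: |$408 − $2,856| = $2,448.

$2,448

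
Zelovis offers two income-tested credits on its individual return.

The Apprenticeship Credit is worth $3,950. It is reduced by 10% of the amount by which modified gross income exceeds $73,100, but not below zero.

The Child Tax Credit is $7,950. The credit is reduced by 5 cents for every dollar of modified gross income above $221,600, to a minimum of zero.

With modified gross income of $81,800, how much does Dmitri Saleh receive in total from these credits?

Apprenticeship Credit: 10% of the $8,700 excess over $73,100 is $870; credit = $3,950 − $870 = $3,080.
Child Tax Credit: $81,800 is at or below the $221,600 threshold, so the full $7,950 applies.
Total: $3,080 + $7,950 = $11,030.

$11,030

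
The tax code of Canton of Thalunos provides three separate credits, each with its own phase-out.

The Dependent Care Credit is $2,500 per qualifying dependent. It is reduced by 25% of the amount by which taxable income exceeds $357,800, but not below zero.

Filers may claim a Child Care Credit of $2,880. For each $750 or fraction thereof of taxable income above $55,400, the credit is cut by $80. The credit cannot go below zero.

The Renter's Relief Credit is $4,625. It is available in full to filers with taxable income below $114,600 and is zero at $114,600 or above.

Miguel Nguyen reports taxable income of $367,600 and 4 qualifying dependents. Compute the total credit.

$7,550

Dependent Care Credit: base = 4 × $2,500 = $10,000. 25% of the $9,800 excess over $357,800 is $2,450; credit = $10,000 − $2,450 = $7,550.
Child Care Credit: income exceeds $55,400 by $312,200 → 417 increments × $80 = $33,360 ≥ base, so the credit is $0.
Renter's Relief Credit: $367,600 meets or exceeds the $114,600 cutoff, so the credit is $0.
Total: $7,550 + $0 + $0 = $7,550.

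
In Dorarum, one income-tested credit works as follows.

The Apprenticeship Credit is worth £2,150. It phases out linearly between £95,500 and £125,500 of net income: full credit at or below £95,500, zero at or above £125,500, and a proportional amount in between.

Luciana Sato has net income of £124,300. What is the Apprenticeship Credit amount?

£86

Apprenticeship Credit: £124,300 is £28,800 into a £30,000 phase-out range, leaving 1,200/30,000 of the credit: £2,150 × 1,200/30,000 = £86.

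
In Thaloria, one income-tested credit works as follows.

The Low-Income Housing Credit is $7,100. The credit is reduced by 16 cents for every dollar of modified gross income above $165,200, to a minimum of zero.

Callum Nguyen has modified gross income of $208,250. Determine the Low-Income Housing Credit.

Low-Income Housing Credit: 16% of the $43,050 excess over $165,200 is $6,888; credit = $7,100 − $6,888 = $212.

$212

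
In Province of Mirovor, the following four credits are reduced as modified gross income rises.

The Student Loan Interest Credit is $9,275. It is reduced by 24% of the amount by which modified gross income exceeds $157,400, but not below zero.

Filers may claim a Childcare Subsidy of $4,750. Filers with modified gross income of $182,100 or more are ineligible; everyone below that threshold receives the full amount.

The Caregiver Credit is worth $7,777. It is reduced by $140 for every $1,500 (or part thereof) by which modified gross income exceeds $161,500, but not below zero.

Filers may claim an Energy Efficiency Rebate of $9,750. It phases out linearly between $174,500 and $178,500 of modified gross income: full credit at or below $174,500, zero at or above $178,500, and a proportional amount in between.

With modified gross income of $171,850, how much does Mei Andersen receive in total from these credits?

$27,104

Student Loan Interest Credit: 24% of the $14,450 excess over $157,400 is $3,468; credit = $9,275 − $3,468 = $5,807.
Childcare Subsidy: $171,850 is below the $182,100 cutoff, so the full $4,750 applies.
Caregiver Credit: income exceeds $161,500 by $10,350, which is 7 full-or-partial $1,500 increments; reduction = 7 × $140 = $980, leaving $6,797.
Energy Efficiency Rebate: $171,850 is at or below the $174,500 threshold, so the full $9,750 applies.
Total: $5,807 + $4,750 + $6,797 + $9,750 = $27,104.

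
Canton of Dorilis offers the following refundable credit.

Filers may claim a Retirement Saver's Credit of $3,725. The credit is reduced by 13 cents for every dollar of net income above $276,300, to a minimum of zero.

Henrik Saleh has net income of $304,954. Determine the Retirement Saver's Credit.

Retirement Saver's Credit: 13% of the $28,654 excess over $276,300 is $3,725.02 ≥ base, so the credit is $0.

$0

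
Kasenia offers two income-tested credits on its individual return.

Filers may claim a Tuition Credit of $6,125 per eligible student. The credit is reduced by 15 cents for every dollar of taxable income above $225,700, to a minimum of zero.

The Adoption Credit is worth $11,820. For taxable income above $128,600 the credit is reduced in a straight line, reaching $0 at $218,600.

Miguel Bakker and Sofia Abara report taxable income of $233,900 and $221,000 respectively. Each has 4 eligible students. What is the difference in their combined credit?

Miguel ($233,900): Tuition Credit: base = 4 × $6,125 = $24,500. 15% of the $8,200 excess over $225,700 is $1,230; credit = $24,500 − $1,230 = $23,270. Adoption Credit: $233,900 is at or above $218,600, so the credit is $0. total $23,270 + $0 = $23,270
Sofia ($221,000): Tuition Credit: base = 4 × $6,125 = $24,500. $221,000 is at or below the $225,700 threshold, so the full $24,500 applies. Adoption Credit: $221,000 is at or above $218,600, so the credit is $0. total $24,500 + $0 = $24,500
Difference: |$23,270 − $24,500| = $1,230.

$1,230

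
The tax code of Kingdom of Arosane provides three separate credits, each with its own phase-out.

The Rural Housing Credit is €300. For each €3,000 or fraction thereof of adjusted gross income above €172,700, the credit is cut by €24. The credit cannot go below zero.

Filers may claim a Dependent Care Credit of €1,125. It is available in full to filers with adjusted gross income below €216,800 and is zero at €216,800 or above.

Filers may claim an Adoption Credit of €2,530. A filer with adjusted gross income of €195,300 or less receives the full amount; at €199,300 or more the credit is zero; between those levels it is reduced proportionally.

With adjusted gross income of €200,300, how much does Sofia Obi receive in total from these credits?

€1,185

Rural Housing Credit: income exceeds €172,700 by €27,600, which is 10 full-or-partial €3,000 increments; reduction = 10 × €24 = €240, leaving €60.
Dependent Care Credit: €200,300 is below the €216,800 cutoff, so the full €1,125 applies.
Adoption Credit: €200,300 is at or above €199,300, so the credit is €0.
Total: €60 + €1,125 + €0 = €1,185.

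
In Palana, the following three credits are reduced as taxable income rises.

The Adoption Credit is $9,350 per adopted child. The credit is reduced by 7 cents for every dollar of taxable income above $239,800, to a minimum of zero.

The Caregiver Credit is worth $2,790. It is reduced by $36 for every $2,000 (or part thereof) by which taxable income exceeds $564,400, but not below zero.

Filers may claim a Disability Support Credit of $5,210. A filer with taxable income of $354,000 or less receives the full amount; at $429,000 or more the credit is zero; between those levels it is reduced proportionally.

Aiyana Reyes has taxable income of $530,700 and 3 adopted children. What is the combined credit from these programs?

Adoption Credit: base = 3 × $9,350 = $28,050. 7% of the $290,900 excess over $239,800 is $20,363; credit = $28,050 − $20,363 = $7,687.
Caregiver Credit: $530,700 is at or below the $564,400 threshold, so the full $2,790 applies.
Disability Support Credit: $530,700 is at or above $429,000, so the credit is $0.
Total: $7,687 + $2,790 + $0 = $10,477.

$10,477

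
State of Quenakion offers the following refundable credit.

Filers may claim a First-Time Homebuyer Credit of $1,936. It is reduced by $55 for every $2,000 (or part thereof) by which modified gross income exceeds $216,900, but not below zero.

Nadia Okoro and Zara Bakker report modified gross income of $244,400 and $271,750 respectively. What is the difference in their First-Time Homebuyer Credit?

Nadia ($244,400): First-Time Homebuyer Credit: income exceeds $216,900 by $27,500, which is 14 full-or-partial $2,000 increments; reduction = 14 × $55 = $770, leaving $1,166.
Zara ($271,750): First-Time Homebuyer Credit: income exceeds $216,900 by $54,850, which is 28 full-or-partial $2,000 increments; reduction = 28 × $55 = $1,540, leaving $396.
Difference: |$1,166 − $396| = $770.

$770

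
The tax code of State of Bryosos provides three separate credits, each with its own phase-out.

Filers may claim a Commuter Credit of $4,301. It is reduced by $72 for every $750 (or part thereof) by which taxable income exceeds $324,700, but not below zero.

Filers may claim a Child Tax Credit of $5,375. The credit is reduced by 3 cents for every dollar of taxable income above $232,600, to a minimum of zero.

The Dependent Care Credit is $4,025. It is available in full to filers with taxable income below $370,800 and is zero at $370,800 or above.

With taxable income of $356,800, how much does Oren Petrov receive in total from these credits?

$6,879

Commuter Credit: income exceeds $324,700 by $32,100, which is 43 full-or-partial $750 increments; reduction = 43 × $72 = $3,096, leaving $1,205.
Child Tax Credit: 3% of the $124,200 excess over $232,600 is $3,726; credit = $5,375 − $3,726 = $1,649.
Dependent Care Credit: $356,800 is below the $370,800 cutoff, so the full $4,025 applies.
Total: $1,205 + $1,649 + $4,025 = $6,879.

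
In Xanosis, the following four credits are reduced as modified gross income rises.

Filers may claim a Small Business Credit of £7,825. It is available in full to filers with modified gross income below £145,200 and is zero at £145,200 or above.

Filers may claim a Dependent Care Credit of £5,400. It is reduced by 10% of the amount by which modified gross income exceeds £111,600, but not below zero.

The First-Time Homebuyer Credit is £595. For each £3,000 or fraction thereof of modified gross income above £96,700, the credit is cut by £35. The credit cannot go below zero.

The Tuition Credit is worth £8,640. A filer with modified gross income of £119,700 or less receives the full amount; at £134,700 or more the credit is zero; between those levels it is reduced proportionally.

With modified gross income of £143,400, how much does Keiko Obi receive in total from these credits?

Small Business Credit: £143,400 is below the £145,200 cutoff, so the full £7,825 applies.
Dependent Care Credit: 10% of the £31,800 excess over £111,600 is £3,180; credit = £5,400 − £3,180 = £2,220.
First-Time Homebuyer Credit: income exceeds £96,700 by £46,700, which is 16 full-or-partial £3,000 increments; reduction = 16 × £35 = £560, leaving £35.
Tuition Credit: £143,400 is at or above £134,700, so the credit is £0.
Total: £7,825 + £2,220 + £35 + £0 = £10,080.

£10,080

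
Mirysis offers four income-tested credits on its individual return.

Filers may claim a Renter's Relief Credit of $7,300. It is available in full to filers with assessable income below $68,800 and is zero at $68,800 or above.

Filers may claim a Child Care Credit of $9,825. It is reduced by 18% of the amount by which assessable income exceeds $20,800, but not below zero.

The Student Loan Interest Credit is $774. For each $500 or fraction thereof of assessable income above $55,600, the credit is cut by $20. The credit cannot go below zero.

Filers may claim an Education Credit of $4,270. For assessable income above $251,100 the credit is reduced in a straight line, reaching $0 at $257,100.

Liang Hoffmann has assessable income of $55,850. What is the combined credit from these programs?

$15,840

Renter's Relief Credit: $55,850 is below the $68,800 cutoff, so the full $7,300 applies.
Child Care Credit: 18% of the $35,050 excess over $20,800 is $6,309; credit = $9,825 − $6,309 = $3,516.
Student Loan Interest Credit: income exceeds $55,600 by $250, which is 1 full-or-partial $500 increment; reduction = 1 × $20 = $20, leaving $754.
Education Credit: $55,850 is at or below the $251,100 threshold, so the full $4,270 applies.
Total: $7,300 + $3,516 + $754 + $4,270 = $15,840.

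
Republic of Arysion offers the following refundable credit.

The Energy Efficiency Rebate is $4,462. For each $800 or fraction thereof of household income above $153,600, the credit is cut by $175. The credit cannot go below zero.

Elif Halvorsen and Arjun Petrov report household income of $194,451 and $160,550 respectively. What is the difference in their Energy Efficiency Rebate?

$2,887

Elif ($194,451): Energy Efficiency Rebate: income exceeds $153,600 by $40,851 → 52 increments × $175 = $9,100 ≥ base, so the credit is $0.
Arjun ($160,550): Energy Efficiency Rebate: income exceeds $153,600 by $6,950, which is 9 full-or-partial $800 increments; reduction = 9 × $175 = $1,575, leaving $2,887.
Difference: |$0 − $2,887| = $2,887.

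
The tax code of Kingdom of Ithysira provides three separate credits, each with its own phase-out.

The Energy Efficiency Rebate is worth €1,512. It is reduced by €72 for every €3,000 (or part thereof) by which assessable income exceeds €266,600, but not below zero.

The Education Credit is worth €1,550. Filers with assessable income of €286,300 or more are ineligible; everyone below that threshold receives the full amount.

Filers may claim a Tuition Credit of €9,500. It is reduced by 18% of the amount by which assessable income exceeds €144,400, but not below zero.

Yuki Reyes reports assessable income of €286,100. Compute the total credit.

Energy Efficiency Rebate: income exceeds €266,600 by €19,500, which is 7 full-or-partial €3,000 increments; reduction = 7 × €72 = €504, leaving €1,008.
Education Credit: €286,100 is below the €286,300 cutoff, so the full €1,550 applies.
Tuition Credit: 18% of the €141,700 excess over €144,400 is €25,506 ≥ base, so the credit is €0.
Total: €1,008 + €1,550 + €0 = €2,558.

€2,558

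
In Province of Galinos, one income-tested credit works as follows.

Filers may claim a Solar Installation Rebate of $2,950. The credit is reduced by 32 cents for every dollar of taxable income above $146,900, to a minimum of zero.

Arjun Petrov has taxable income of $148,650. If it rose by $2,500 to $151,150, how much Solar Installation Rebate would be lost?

At $148,650 — 32% of the $1,750 excess over $146,900 is $560; credit = $2,950 − $560 = $2,390.
At $151,150 — 32% of the $4,250 excess over $146,900 is $1,360; credit = $2,950 − $1,360 = $1,590.
Lost: $2,390 − $1,590 = $800.

$800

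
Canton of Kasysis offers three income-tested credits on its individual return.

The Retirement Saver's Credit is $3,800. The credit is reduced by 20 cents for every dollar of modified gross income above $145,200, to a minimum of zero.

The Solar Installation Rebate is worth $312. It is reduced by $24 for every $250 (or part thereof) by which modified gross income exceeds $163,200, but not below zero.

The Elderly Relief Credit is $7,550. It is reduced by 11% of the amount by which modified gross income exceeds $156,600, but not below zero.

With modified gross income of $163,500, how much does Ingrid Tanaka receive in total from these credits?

Retirement Saver's Credit: 20% of the $18,300 excess over $145,200 is $3,660; credit = $3,800 − $3,660 = $140.
Solar Installation Rebate: income exceeds $163,200 by $300, which is 2 full-or-partial $250 increments; reduction = 2 × $24 = $48, leaving $264.
Elderly Relief Credit: 11% of the $6,900 excess over $156,600 is $759; credit = $7,550 − $759 = $6,791.
Total: $140 + $264 + $6,791 = $7,195.

$7,195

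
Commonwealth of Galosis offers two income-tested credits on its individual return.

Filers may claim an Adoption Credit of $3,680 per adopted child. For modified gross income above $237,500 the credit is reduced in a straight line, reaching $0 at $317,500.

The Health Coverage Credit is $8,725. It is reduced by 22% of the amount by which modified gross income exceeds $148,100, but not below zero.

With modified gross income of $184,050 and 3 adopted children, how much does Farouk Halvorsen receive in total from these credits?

$11,856

Adoption Credit: base = 3 × $3,680 = $11,040. $184,050 is at or below the $237,500 threshold, so the full $11,040 applies.
Health Coverage Credit: 22% of the $35,950 excess over $148,100 is $7,909; credit = $8,725 − $7,909 = $816.
Total: $11,040 + $816 = $11,856.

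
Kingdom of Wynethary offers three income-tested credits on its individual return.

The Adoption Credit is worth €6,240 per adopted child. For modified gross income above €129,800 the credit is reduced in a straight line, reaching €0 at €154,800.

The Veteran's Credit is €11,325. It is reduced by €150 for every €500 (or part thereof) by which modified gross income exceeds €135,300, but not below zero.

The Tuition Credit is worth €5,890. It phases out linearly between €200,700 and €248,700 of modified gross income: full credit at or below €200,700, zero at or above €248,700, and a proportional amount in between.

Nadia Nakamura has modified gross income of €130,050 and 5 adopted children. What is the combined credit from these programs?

€48,103

Adoption Credit: base = 5 × €6,240 = €31,200. €130,050 is €250 into a €25,000 phase-out range, leaving 24,750/25,000 of the credit: €31,200 × 24,750/25,000 = €30,888.
Veteran's Credit: €130,050 is at or below the €135,300 threshold, so the full €11,325 applies.
Tuition Credit: €130,050 is at or below the €200,700 threshold, so the full €5,890 applies.
Total: €30,888 + €11,325 + €5,890 = €48,103.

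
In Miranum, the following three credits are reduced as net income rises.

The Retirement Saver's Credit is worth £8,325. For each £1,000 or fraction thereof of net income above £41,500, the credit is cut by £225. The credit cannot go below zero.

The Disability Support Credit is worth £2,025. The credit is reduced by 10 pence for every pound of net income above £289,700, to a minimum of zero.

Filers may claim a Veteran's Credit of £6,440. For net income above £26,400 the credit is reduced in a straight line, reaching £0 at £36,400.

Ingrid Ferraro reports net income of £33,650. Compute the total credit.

£12,121

Retirement Saver's Credit: £33,650 is at or below the £41,500 threshold, so the full £8,325 applies.
Disability Support Credit: £33,650 is at or below the £289,700 threshold, so the full £2,025 applies.
Veteran's Credit: £33,650 is £7,250 into a £10,000 phase-out range, leaving 2,750/10,000 of the credit: £6,440 × 2,750/10,000 = £1,771.
Total: £8,325 + £2,025 + £1,771 = £12,121.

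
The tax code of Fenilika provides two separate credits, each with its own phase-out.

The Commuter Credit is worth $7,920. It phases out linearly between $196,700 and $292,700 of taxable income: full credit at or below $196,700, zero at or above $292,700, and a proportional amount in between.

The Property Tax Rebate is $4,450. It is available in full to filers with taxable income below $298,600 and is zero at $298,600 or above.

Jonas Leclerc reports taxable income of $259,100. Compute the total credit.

Commuter Credit: $259,100 is $62,400 into a $96,000 phase-out range, leaving 33,600/96,000 of the credit: $7,920 × 33,600/96,000 = $2,772.
Property Tax Rebate: $259,100 is below the $298,600 cutoff, so the full $4,450 applies.
Total: $2,772 + $4,450 = $7,222.

$7,222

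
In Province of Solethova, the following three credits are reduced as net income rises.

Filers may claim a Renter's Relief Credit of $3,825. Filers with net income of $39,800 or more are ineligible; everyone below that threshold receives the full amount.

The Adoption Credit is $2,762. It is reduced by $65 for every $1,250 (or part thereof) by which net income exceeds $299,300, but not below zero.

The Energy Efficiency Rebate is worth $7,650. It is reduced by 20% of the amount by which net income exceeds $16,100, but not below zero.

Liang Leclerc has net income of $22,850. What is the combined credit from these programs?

$12,887

Renter's Relief Credit: $22,850 is below the $39,800 cutoff, so the full $3,825 applies.
Adoption Credit: $22,850 is at or below the $299,300 threshold, so the full $2,762 applies.
Energy Efficiency Rebate: 20% of the $6,750 excess over $16,100 is $1,350; credit = $7,650 − $1,350 = $6,300.
Total: $3,825 + $2,762 + $6,300 = $12,887.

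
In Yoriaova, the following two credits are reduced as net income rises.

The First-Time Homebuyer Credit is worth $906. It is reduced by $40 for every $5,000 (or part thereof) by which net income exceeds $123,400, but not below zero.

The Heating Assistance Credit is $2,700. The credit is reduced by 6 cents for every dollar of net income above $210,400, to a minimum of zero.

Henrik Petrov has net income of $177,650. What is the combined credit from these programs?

$3,166

First-Time Homebuyer Credit: income exceeds $123,400 by $54,250, which is 11 full-or-partial $5,000 increments; reduction = 11 × $40 = $440, leaving $466.
Heating Assistance Credit: $177,650 is at or below the $210,400 threshold, so the full $2,700 applies.
Total: $466 + $2,700 = $3,166.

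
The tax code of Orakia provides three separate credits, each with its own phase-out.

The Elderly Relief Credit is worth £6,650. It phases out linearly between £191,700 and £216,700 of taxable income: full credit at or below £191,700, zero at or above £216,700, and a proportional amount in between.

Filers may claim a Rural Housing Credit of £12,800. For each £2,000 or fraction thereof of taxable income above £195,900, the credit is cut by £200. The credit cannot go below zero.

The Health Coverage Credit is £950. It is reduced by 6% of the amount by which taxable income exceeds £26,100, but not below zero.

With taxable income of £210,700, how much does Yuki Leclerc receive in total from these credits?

Elderly Relief Credit: £210,700 is £19,000 into a £25,000 phase-out range, leaving 6,000/25,000 of the credit: £6,650 × 6,000/25,000 = £1,596.
Rural Housing Credit: income exceeds £195,900 by £14,800, which is 8 full-or-partial £2,000 increments; reduction = 8 × £200 = £1,600, leaving £11,200.
Health Coverage Credit: 6% of the £184,600 excess over £26,100 is £11,076 ≥ base, so the credit is £0.
Total: £1,596 + £11,200 + £0 = £12,796.

£12,796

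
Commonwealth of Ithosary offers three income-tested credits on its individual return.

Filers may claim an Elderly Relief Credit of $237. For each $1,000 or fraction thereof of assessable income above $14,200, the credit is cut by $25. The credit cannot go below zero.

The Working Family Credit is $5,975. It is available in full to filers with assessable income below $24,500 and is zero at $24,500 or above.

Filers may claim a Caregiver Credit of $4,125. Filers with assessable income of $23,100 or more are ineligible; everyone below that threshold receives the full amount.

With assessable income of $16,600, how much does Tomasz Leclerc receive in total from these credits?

$10,262

Elderly Relief Credit: income exceeds $14,200 by $2,400, which is 3 full-or-partial $1,000 increments; reduction = 3 × $25 = $75, leaving $162.
Working Family Credit: $16,600 is below the $24,500 cutoff, so the full $5,975 applies.
Caregiver Credit: $16,600 is below the $23,100 cutoff, so the full $4,125 applies.
Total: $162 + $5,975 + $4,125 = $10,262.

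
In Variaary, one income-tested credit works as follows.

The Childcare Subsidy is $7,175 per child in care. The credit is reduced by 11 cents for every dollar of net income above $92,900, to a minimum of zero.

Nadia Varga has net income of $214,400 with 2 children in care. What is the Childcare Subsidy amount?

$985

Childcare Subsidy: base = 2 × $7,175 = $14,350. 11% of the $121,500 excess over $92,900 is $13,365; credit = $14,350 − $13,365 = $985.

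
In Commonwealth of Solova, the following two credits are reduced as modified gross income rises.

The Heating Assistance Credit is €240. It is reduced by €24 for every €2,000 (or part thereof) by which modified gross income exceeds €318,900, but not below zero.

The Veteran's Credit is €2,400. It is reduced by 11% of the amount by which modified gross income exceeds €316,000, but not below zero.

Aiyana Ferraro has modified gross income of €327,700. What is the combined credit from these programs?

Heating Assistance Credit: income exceeds €318,900 by €8,800, which is 5 full-or-partial €2,000 increments; reduction = 5 × €24 = €120, leaving €120.
Veteran's Credit: 11% of the €11,700 excess over €316,000 is €1,287; credit = €2,400 − €1,287 = €1,113.
Total: €120 + €1,113 = €1,233.

€1,233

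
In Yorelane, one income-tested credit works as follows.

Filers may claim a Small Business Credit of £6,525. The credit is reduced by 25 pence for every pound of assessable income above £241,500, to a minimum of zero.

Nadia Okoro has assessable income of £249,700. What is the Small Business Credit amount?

Small Business Credit: 25% of the £8,200 excess over £241,500 is £2,050; credit = £6,525 − £2,050 = £4,475.

£4,475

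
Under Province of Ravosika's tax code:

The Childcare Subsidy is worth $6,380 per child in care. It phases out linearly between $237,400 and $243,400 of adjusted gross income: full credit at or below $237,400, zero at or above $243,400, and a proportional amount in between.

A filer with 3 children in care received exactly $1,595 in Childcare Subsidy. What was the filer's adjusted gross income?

Full credit = 3 × $6,380 = $19,140.
$1,595 is 1,595/19,140 of the full $19,140, so 17,545/19,140 of the $6,000 range has been used: income = $237,400 + $6,000 × 17,545/19,140 = $242,900.

$242,900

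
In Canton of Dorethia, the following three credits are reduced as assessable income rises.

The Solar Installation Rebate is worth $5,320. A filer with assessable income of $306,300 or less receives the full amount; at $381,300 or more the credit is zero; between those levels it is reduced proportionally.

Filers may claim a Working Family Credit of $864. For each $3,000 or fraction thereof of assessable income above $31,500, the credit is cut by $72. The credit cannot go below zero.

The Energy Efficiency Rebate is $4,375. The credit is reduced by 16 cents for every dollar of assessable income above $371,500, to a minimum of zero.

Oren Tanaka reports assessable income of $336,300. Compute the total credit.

$7,567

Solar Installation Rebate: $336,300 is $30,000 into a $75,000 phase-out range, leaving 45,000/75,000 of the credit: $5,320 × 45,000/75,000 = $3,192.
Working Family Credit: income exceeds $31,500 by $304,800 → 102 increments × $72 = $7,344 ≥ base, so the credit is $0.
Energy Efficiency Rebate: $336,300 is at or below the $371,500 threshold, so the full $4,375 applies.
Total: $3,192 + $0 + $4,375 = $7,567.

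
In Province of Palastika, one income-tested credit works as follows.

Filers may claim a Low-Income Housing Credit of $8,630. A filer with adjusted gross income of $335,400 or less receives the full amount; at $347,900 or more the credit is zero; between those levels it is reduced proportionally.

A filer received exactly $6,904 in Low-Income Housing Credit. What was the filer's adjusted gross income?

$337,900

$6,904 is 6,904/8,630 of the full $8,630, so 1,726/8,630 of the $12,500 range has been used: income = $335,400 + $12,500 × 1,726/8,630 = $337,900.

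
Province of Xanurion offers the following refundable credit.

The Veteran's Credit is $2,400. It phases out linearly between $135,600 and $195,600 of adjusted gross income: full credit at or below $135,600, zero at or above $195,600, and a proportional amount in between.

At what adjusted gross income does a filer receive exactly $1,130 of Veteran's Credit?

$1,130 is 1,130/2,400 of the full $2,400, so 1,270/2,400 of the $60,000 range has been used: income = $135,600 + $60,000 × 1,270/2,400 = $167,350.

$167,350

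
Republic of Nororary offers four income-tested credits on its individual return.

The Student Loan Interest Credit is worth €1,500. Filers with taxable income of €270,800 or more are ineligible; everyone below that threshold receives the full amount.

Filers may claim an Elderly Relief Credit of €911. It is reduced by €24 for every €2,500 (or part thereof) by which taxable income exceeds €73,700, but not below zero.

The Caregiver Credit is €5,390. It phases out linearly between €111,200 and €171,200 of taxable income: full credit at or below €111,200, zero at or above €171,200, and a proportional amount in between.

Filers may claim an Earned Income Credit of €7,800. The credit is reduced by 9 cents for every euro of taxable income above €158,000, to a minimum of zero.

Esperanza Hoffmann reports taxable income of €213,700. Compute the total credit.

Student Loan Interest Credit: €213,700 is below the €270,800 cutoff, so the full €1,500 applies.
Elderly Relief Credit: income exceeds €73,700 by €140,000 → 56 increments × €24 = €1,344 ≥ base, so the credit is €0.
Caregiver Credit: €213,700 is at or above €171,200, so the credit is €0.
Earned Income Credit: 9% of the €55,700 excess over €158,000 is €5,013; credit = €7,800 − €5,013 = €2,787.
Total: €1,500 + €0 + €0 + €2,787 = €4,287.

€4,287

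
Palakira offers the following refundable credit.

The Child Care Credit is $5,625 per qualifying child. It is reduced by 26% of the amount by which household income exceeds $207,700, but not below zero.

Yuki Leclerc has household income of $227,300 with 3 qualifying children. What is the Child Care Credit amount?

Child Care Credit: base = 3 × $5,625 = $16,875. 26% of the $19,600 excess over $207,700 is $5,096; credit = $16,875 − $5,096 = $11,779.

$11,779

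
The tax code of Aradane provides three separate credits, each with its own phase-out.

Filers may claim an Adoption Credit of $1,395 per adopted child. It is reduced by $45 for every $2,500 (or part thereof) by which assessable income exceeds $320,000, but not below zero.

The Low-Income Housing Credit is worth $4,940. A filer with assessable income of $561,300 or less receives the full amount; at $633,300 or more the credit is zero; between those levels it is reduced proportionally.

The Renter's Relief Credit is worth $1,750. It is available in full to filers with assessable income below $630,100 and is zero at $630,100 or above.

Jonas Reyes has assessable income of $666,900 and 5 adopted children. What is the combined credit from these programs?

Adoption Credit: base = 5 × $1,395 = $6,975. income exceeds $320,000 by $346,900, which is 139 full-or-partial $2,500 increments; reduction = 139 × $45 = $6,255, leaving $720.
Low-Income Housing Credit: $666,900 is at or above $633,300, so the credit is $0.
Renter's Relief Credit: $666,900 meets or exceeds the $630,100 cutoff, so the credit is $0.
Total: $720 + $0 + $0 = $720.

$720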